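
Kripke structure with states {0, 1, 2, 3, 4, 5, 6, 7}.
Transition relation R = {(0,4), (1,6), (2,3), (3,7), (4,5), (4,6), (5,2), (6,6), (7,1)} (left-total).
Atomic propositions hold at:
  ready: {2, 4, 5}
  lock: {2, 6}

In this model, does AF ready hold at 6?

AF ready: least fixpoint, start Z0 = {2, 4, 5}, add states with every successor in Z. Z1 = {0, 2, 4, 5}; fixed.
Sat(AF ready) = {0, 2, 4, 5}
6 ∉ Sat(AF ready) = {0, 2, 4, 5}, so the formula does not hold at 6.

No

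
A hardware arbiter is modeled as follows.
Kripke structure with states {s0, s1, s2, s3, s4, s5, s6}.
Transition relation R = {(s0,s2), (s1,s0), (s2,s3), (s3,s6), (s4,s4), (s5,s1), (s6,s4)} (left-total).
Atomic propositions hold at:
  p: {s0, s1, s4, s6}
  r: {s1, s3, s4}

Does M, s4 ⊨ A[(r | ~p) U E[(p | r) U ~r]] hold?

No

Sat(~p) = {s2, s3, s5}
Sat(r | ~p) = {s1, s2, s3, s4, s5}
Sat(p | r) = {s0, s1, s3, s4, s6}
Sat(~r) = {s0, s2, s5, s6}
E[(p | r) U ~r]: least fixpoint, start Z0 = Sat(~r) = {s0, s2, s5, s6}, add states in Sat(p | r) with some successor in Z. Z1 = {s0, s1, s2, s3, s5, s6}; fixed.
Sat(E[(p | r) U ~r]) = {s0, s1, s2, s3, s5, s6}
A[(r | ~p) U E[(p | r) U ~r]]: least fixpoint, start Z0 = Sat(E[(p | r) U ~r]) = {s0, s1, s2, s3, s5, s6}, add states in Sat(r | ~p) with every successor in Z. Already a fixed point.
Sat(A[(r | ~p) U E[(p | r) U ~r]]) = {s0, s1, s2, s3, s5, s6}
s4 ∉ Sat(A[(r | ~p) U E[(p | r) U ~r]]) = {s0, s1, s2, s3, s5, s6}, so the formula does not hold at s4.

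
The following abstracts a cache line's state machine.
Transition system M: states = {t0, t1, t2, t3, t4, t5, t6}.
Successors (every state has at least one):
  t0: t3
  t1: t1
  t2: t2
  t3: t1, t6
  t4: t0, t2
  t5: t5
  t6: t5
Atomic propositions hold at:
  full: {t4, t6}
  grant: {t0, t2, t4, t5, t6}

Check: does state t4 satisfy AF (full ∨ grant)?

Sat(full ∨ grant) = {t0, t2, t4, t5, t6}
AF (full ∨ grant): least fixpoint, start Z0 = {t0, t2, t4, t5, t6}, add states with every successor in Z. Already a fixed point.
Sat(AF (full ∨ grant)) = {t0, t2, t4, t5, t6}
t4 ∈ Sat(AF (full ∨ grant)) = {t0, t2, t4, t5, t6}, so the formula holds at t4.

Yes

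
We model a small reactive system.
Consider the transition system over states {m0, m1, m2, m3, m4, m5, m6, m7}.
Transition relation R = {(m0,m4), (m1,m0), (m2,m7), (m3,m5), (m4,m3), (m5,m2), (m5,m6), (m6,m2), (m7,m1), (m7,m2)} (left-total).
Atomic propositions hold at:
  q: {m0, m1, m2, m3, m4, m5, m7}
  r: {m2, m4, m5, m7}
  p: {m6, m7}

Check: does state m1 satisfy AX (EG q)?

EG q: greatest fixpoint, start Z0 = {m0, m1, m2, m3, m4, m5, m7}, keep only states in Sat with some successor in Z. Already a fixed point.
Sat(EG q) = {m0, m1, m2, m3, m4, m5, m7}
Sat(AX (EG q)) = {s : every successor in {m0, m1, m2, m3, m4, m5, m7}} = {m0, m1, m2, m3, m4, m6, m7}
m1 ∈ Sat(AX (EG q)) = {m0, m1, m2, m3, m4, m6, m7}, so the formula holds at m1.

Yes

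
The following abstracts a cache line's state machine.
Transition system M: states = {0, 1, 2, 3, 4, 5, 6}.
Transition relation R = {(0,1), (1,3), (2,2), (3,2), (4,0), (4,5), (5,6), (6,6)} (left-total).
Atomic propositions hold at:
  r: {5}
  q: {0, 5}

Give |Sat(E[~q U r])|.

2

Sat(~q) = {1, 2, 3, 4, 6}
E[~q U r]: least fixpoint, start Z0 = Sat(r) = {5}, add states in Sat(~q) with some successor in Z. Z1 = {4, 5}; fixed.
Sat(E[~q U r]) = {4, 5}
|Sat(E[~q U r])| = |{4, 5}| = 2.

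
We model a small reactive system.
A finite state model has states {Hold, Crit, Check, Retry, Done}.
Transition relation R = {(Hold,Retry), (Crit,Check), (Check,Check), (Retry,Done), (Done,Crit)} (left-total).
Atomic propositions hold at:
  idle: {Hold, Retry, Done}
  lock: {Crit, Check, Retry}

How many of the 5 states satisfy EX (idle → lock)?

Sat(idle → lock) = {Crit, Check, Retry}
Sat(EX (idle → lock)) = {s : some successor in {Crit, Check, Retry}} = {Hold, Crit, Check, Done}
|Sat(EX (idle → lock))| = |{Hold, Crit, Check, Done}| = 4.

4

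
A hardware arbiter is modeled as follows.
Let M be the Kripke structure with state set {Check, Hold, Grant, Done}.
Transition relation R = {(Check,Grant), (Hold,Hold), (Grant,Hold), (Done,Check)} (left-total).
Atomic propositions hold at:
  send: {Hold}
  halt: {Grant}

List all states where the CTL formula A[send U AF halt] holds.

{Check, Grant, Done}

AF halt: least fixpoint, start Z0 = {Grant}, add states with every successor in Z. Z1 = {Check, Grant}; Z2 = {Check, Grant, Done}; fixed.
Sat(AF halt) = {Check, Grant, Done}
A[send U AF halt]: least fixpoint, start Z0 = Sat(AF halt) = {Check, Grant, Done}, add states in Sat(send) with every successor in Z. Already a fixed point.
Sat(A[send U AF halt]) = {Check, Grant, Done}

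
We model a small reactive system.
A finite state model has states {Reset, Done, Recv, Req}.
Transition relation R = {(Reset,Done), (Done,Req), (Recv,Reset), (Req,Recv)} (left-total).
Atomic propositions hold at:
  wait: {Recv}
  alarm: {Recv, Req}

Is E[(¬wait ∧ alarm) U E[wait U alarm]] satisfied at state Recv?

Yes

Sat(¬wait) = {Reset, Done, Req}
Sat(¬wait ∧ alarm) = {Req}
E[wait U alarm]: least fixpoint, start Z0 = Sat(alarm) = {Recv, Req}, add states in Sat(wait) with some successor in Z. Already a fixed point.
Sat(E[wait U alarm]) = {Recv, Req}
E[(¬wait ∧ alarm) U E[wait U alarm]]: least fixpoint, start Z0 = Sat(E[wait U alarm]) = {Recv, Req}, add states in Sat(¬wait ∧ alarm) with some successor in Z. Already a fixed point.
Sat(E[(¬wait ∧ alarm) U E[wait U alarm]]) = {Recv, Req}
Recv ∈ Sat(E[(¬wait ∧ alarm) U E[wait U alarm]]) = {Recv, Req}, so the formula holds at Recv.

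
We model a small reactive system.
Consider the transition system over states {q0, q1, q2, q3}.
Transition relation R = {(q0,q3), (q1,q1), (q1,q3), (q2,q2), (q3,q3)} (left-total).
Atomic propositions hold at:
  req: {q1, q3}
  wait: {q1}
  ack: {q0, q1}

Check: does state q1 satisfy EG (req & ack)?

Yes

Sat(req & ack) = {q1}
EG (req & ack): greatest fixpoint, start Z0 = {q1}, keep only states in Sat with some successor in Z. Already a fixed point.
Sat(EG (req & ack)) = {q1}
q1 ∈ Sat(EG (req & ack)) = {q1}, so the formula holds at q1.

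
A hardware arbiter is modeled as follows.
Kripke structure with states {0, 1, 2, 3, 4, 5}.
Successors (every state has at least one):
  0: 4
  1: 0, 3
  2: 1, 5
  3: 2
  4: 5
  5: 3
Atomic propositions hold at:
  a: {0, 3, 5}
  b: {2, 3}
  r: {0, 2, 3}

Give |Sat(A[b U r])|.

3

A[b U r]: least fixpoint, start Z0 = Sat(r) = {0, 2, 3}, add states in Sat(b) with every successor in Z. Already a fixed point.
Sat(A[b U r]) = {0, 2, 3}
|Sat(A[b U r])| = |{0, 2, 3}| = 3.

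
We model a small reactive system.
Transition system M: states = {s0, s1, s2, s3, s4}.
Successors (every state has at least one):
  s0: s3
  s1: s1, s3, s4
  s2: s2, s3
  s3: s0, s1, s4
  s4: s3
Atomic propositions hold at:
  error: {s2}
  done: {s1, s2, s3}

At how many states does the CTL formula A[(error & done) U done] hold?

Sat(error & done) = {s2}
A[(error & done) U done]: least fixpoint, start Z0 = Sat(done) = {s1, s2, s3}, add states in Sat(error & done) with every successor in Z. Already a fixed point.
Sat(A[(error & done) U done]) = {s1, s2, s3}
|Sat(A[(error & done) U done])| = |{s1, s2, s3}| = 3.

3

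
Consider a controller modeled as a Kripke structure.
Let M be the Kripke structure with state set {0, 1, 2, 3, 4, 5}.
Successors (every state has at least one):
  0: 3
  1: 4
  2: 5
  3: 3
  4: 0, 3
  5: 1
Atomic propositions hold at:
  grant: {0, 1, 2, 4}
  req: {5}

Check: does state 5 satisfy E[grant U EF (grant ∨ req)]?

Yes

Sat(grant ∨ req) = {0, 1, 2, 4, 5}
EF (grant ∨ req): least fixpoint, start Z0 = {0, 1, 2, 4, 5}, add states with some successor in Z. Already a fixed point.
Sat(EF (grant ∨ req)) = {0, 1, 2, 4, 5}
E[grant U EF (grant ∨ req)]: least fixpoint, start Z0 = Sat(EF (grant ∨ req)) = {0, 1, 2, 4, 5}, add states in Sat(grant) with some successor in Z. Already a fixed point.
Sat(E[grant U EF (grant ∨ req)]) = {0, 1, 2, 4, 5}
5 ∈ Sat(E[grant U EF (grant ∨ req)]) = {0, 1, 2, 4, 5}, so the formula holds at 5.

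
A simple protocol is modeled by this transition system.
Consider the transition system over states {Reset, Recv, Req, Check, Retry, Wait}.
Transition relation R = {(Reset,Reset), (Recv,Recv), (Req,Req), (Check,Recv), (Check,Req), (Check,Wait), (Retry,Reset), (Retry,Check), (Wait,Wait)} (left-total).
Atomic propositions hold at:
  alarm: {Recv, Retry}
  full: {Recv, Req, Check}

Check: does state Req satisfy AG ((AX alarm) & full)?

Sat(AX alarm) = {s : every successor in {Recv, Retry}} = {Recv}
Sat((AX alarm) & full) = {Recv}
AG ((AX alarm) & full): greatest fixpoint, start Z0 = {Recv}, keep only states in Sat with every successor in Z. Already a fixed point.
Sat(AG ((AX alarm) & full)) = {Recv}
Req ∉ Sat(AG ((AX alarm) & full)) = {Recv}, so the formula does not hold at Req.

No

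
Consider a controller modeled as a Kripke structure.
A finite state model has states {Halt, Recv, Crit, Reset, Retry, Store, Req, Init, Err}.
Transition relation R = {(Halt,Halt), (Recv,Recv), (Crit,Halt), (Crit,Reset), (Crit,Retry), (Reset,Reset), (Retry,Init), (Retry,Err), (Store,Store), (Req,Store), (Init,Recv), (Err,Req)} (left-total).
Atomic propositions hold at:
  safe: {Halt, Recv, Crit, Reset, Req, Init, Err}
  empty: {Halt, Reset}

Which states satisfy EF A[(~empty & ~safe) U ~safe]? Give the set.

Sat(~empty) = {Recv, Crit, Retry, Store, Req, Init, Err}
Sat(~safe) = {Retry, Store}
Sat(~empty & ~safe) = {Retry, Store}
A[(~empty & ~safe) U ~safe]: least fixpoint, start Z0 = Sat(~safe) = {Retry, Store}, add states in Sat(~empty & ~safe) with every successor in Z. Already a fixed point.
Sat(A[(~empty & ~safe) U ~safe]) = {Retry, Store}
EF A[(~empty & ~safe) U ~safe]: least fixpoint, start Z0 = {Retry, Store}, add states with some successor in Z. Z1 = {Crit, Retry, Store, Req}; Z2 = {Crit, Retry, Store, Req, Err}; fixed.
Sat(EF A[(~empty & ~safe) U ~safe]) = {Crit, Retry, Store, Req, Err}

{Crit, Retry, Store, Req, Err}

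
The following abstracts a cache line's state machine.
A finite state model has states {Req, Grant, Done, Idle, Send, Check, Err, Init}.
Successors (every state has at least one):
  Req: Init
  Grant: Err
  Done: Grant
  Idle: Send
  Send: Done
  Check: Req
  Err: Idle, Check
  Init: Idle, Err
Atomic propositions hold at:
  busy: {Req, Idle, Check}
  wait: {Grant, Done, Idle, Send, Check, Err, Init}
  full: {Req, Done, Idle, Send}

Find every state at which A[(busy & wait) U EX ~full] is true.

Sat(busy & wait) = {Idle, Check}
Sat(~full) = {Grant, Check, Err, Init}
Sat(EX ~full) = {s : some successor in {Grant, Check, Err, Init}} = {Req, Grant, Done, Err, Init}
A[(busy & wait) U EX ~full]: least fixpoint, start Z0 = Sat(EX ~full) = {Req, Grant, Done, Err, Init}, add states in Sat(busy & wait) with every successor in Z. Z1 = {Req, Grant, Done, Check, Err, Init}; fixed.
Sat(A[(busy & wait) U EX ~full]) = {Req, Grant, Done, Check, Err, Init}

{Req, Grant, Done, Check, Err, Init}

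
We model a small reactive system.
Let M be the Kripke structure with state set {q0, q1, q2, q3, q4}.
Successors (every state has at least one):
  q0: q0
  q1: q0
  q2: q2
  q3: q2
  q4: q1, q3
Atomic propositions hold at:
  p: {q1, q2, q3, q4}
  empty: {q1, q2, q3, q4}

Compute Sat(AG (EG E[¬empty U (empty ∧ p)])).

Sat(¬empty) = {q0}
Sat(empty ∧ p) = {q1, q2, q3, q4}
E[¬empty U (empty ∧ p)]: least fixpoint, start Z0 = Sat((empty ∧ p)) = {q1, q2, q3, q4}, add states in Sat(¬empty) with some successor in Z. Already a fixed point.
Sat(E[¬empty U (empty ∧ p)]) = {q1, q2, q3, q4}
EG E[¬empty U (empty ∧ p)]: greatest fixpoint, start Z0 = {q1, q2, q3, q4}, keep only states in Sat with some successor in Z. Z1 = {q2, q3, q4}; fixed.
Sat(EG E[¬empty U (empty ∧ p)]) = {q2, q3, q4}
AG (EG E[¬empty U (empty ∧ p)]): greatest fixpoint, start Z0 = {q2, q3, q4}, keep only states in Sat with every successor in Z. Z1 = {q2, q3}; fixed.
Sat(AG (EG E[¬empty U (empty ∧ p)])) = {q2, q3}

{q2, q3}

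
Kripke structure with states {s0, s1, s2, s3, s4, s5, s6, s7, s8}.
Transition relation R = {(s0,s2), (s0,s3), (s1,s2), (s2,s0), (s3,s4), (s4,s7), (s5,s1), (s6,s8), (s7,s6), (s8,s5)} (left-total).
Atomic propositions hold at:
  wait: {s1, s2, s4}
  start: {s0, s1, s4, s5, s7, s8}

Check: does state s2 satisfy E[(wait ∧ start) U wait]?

Sat(wait ∧ start) = {s1, s4}
E[(wait ∧ start) U wait]: least fixpoint, start Z0 = Sat(wait) = {s1, s2, s4}, add states in Sat(wait ∧ start) with some successor in Z. Already a fixed point.
Sat(E[(wait ∧ start) U wait]) = {s1, s2, s4}
s2 ∈ Sat(E[(wait ∧ start) U wait]) = {s1, s2, s4}, so the formula holds at s2.

Yes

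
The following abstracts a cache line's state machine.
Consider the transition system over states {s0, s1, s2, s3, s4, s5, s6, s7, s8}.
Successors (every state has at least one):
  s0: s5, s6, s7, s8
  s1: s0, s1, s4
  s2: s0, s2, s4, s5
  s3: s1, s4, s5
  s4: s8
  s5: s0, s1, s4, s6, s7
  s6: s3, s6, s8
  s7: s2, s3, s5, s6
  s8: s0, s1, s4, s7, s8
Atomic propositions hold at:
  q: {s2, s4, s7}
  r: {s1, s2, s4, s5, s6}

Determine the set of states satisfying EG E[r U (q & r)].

Sat(q & r) = {s2, s4}
E[r U (q & r)]: least fixpoint, start Z0 = Sat((q & r)) = {s2, s4}, add states in Sat(r) with some successor in Z. Z1 = {s1, s2, s4, s5}; fixed.
Sat(E[r U (q & r)]) = {s1, s2, s4, s5}
EG E[r U (q & r)]: greatest fixpoint, start Z0 = {s1, s2, s4, s5}, keep only states in Sat with some successor in Z. Z1 = {s1, s2, s5}; fixed.
Sat(EG E[r U (q & r)]) = {s1, s2, s5}

{s1, s2, s5}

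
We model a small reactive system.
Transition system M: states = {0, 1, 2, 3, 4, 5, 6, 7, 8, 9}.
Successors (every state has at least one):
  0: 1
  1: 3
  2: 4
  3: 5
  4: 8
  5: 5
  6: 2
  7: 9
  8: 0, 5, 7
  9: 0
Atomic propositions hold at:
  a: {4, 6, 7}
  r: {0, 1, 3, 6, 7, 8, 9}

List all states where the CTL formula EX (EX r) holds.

{0, 2, 4, 7, 8, 9}

Sat(EX r) = {s : some successor in {0, 1, 3, 6, 7, 8, 9}} = {0, 1, 4, 7, 8, 9}
Sat(EX (EX r)) = {s : some successor in {0, 1, 4, 7, 8, 9}} = {0, 2, 4, 7, 8, 9}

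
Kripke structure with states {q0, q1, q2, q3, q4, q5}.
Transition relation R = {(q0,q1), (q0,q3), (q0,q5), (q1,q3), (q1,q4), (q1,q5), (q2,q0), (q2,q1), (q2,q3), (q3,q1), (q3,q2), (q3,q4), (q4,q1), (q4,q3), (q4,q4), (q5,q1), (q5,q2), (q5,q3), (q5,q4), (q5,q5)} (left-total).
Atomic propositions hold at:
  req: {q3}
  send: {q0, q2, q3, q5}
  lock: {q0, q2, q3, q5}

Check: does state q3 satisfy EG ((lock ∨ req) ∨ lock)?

Sat(lock ∨ req) = {q0, q2, q3, q5}
Sat((lock ∨ req) ∨ lock) = {q0, q2, q3, q5}
EG ((lock ∨ req) ∨ lock): greatest fixpoint, start Z0 = {q0, q2, q3, q5}, keep only states in Sat with some successor in Z. Already a fixed point.
Sat(EG ((lock ∨ req) ∨ lock)) = {q0, q2, q3, q5}
q3 ∈ Sat(EG ((lock ∨ req) ∨ lock)) = {q0, q2, q3, q5}, so the formula holds at q3.

Yes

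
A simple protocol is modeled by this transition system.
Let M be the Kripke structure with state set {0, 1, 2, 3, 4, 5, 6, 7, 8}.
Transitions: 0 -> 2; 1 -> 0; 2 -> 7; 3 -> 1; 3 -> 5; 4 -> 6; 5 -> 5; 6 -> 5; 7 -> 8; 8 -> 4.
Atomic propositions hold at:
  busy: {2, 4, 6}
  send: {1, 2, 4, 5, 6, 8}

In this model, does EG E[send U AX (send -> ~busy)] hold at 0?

No

Sat(~busy) = {0, 1, 3, 5, 7, 8}
Sat(send -> ~busy) = {0, 1, 3, 5, 7, 8}
Sat(AX (send -> ~busy)) = {s : every successor in {0, 1, 3, 5, 7, 8}} = {1, 2, 3, 5, 6, 7}
E[send U AX (send -> ~busy)]: least fixpoint, start Z0 = Sat(AX (send -> ~busy)) = {1, 2, 3, 5, 6, 7}, add states in Sat(send) with some successor in Z. Z1 = {1, 2, 3, 4, 5, 6, 7}; Z2 = {1, 2, 3, 4, 5, 6, 7, 8}; fixed.
Sat(E[send U AX (send -> ~busy)]) = {1, 2, 3, 4, 5, 6, 7, 8}
EG E[send U AX (send -> ~busy)]: greatest fixpoint, start Z0 = {1, 2, 3, 4, 5, 6, 7, 8}, keep only states in Sat with some successor in Z. Z1 = {2, 3, 4, 5, 6, 7, 8}; fixed.
Sat(EG E[send U AX (send -> ~busy)]) = {2, 3, 4, 5, 6, 7, 8}
0 ∉ Sat(EG E[send U AX (send -> ~busy)]) = {2, 3, 4, 5, 6, 7, 8}, so the formula does not hold at 0.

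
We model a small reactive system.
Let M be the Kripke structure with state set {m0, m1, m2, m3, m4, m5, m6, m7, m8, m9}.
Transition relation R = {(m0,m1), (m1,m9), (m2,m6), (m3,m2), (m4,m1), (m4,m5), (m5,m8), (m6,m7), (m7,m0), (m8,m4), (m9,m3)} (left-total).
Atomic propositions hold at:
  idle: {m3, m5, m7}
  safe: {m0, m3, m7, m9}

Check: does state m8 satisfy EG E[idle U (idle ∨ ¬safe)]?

Yes

Sat(¬safe) = {m1, m2, m4, m5, m6, m8}
Sat(idle ∨ ¬safe) = {m1, m2, m3, m4, m5, m6, m7, m8}
E[idle U (idle ∨ ¬safe)]: least fixpoint, start Z0 = Sat((idle ∨ ¬safe)) = {m1, m2, m3, m4, m5, m6, m7, m8}, add states in Sat(idle) with some successor in Z. Already a fixed point.
Sat(E[idle U (idle ∨ ¬safe)]) = {m1, m2, m3, m4, m5, m6, m7, m8}
EG E[idle U (idle ∨ ¬safe)]: greatest fixpoint, start Z0 = {m1, m2, m3, m4, m5, m6, m7, m8}, keep only states in Sat with some successor in Z. Z1 = {m2, m3, m4, m5, m6, m8}; Z2 = {m2, m3, m4, m5, m8}; Z3 = {m3, m4, m5, m8}; Z4 = {m4, m5, m8}; fixed.
Sat(EG E[idle U (idle ∨ ¬safe)]) = {m4, m5, m8}
m8 ∈ Sat(EG E[idle U (idle ∨ ¬safe)]) = {m4, m5, m8}, so the formula holds at m8.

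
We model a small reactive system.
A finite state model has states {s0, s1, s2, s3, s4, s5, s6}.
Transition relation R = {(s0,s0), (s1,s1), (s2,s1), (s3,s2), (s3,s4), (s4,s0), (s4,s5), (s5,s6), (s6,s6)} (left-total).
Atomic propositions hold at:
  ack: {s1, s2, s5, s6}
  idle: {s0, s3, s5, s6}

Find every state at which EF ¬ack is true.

{s0, s3, s4}

Sat(¬ack) = {s0, s3, s4}
EF ¬ack: least fixpoint, start Z0 = {s0, s3, s4}, add states with some successor in Z. Already a fixed point.
Sat(EF ¬ack) = {s0, s3, s4}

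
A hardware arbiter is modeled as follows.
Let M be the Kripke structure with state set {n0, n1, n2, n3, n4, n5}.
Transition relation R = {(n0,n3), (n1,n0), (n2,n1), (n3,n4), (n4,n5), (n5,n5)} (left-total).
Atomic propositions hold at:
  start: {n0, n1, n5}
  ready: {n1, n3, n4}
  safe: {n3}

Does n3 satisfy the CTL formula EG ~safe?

Sat(~safe) = {n0, n1, n2, n4, n5}
EG ~safe: greatest fixpoint, start Z0 = {n0, n1, n2, n4, n5}, keep only states in Sat with some successor in Z. Z1 = {n1, n2, n4, n5}; Z2 = {n2, n4, n5}; Z3 = {n4, n5}; fixed.
Sat(EG ~safe) = {n4, n5}
n3 ∉ Sat(EG ~safe) = {n4, n5}, so the formula does not hold at n3.

No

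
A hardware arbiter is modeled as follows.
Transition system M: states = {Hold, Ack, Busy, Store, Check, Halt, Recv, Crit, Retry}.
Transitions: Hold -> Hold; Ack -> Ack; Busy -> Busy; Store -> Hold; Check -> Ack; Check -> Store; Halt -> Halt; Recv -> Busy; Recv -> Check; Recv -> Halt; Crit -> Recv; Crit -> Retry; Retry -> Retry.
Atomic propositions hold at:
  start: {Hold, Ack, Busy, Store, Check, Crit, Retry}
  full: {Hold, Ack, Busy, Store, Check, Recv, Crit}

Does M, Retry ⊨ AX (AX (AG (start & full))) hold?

Sat(start & full) = {Hold, Ack, Busy, Store, Check, Crit}
AG (start & full): greatest fixpoint, start Z0 = {Hold, Ack, Busy, Store, Check, Crit}, keep only states in Sat with every successor in Z. Z1 = {Hold, Ack, Busy, Store, Check}; fixed.
Sat(AG (start & full)) = {Hold, Ack, Busy, Store, Check}
Sat(AX (AG (start & full))) = {s : every successor in {Hold, Ack, Busy, Store, Check}} = {Hold, Ack, Busy, Store, Check}
Sat(AX (AX (AG (start & full)))) = {s : every successor in {Hold, Ack, Busy, Store, Check}} = {Hold, Ack, Busy, Store, Check}
Retry ∉ Sat(AX (AX (AG (start & full)))) = {Hold, Ack, Busy, Store, Check}, so the formula does not hold at Retry.

No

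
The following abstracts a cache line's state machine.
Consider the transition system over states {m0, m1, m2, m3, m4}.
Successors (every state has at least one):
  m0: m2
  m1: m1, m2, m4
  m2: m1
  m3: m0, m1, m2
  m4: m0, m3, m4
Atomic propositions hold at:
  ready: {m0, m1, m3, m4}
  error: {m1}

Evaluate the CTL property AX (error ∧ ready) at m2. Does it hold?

Sat(error ∧ ready) = {m1}
Sat(AX (error ∧ ready)) = {s : every successor in {m1}} = {m2}
m2 ∈ Sat(AX (error ∧ ready)) = {m2}, so the formula holds at m2.

Yes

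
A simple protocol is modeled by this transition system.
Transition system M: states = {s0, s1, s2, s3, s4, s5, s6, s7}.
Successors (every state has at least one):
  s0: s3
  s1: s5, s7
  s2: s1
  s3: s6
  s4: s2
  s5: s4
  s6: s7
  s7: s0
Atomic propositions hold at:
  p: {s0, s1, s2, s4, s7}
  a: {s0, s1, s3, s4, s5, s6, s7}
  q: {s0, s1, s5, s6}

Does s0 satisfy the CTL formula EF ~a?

Sat(~a) = {s2}
EF ~a: least fixpoint, start Z0 = {s2}, add states with some successor in Z. Z1 = {s2, s4}; Z2 = {s2, s4, s5}; Z3 = {s1, s2, s4, s5}; fixed.
Sat(EF ~a) = {s1, s2, s4, s5}
s0 ∉ Sat(EF ~a) = {s1, s2, s4, s5}, so the formula does not hold at s0.

No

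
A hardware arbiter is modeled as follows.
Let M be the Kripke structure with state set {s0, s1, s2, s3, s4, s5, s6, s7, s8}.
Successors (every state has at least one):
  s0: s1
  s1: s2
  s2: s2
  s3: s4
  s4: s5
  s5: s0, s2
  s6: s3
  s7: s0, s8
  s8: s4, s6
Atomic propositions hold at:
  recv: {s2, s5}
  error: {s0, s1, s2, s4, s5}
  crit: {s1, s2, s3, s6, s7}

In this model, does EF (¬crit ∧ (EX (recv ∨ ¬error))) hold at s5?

Sat(¬crit) = {s0, s4, s5, s8}
Sat(¬error) = {s3, s6, s7, s8}
Sat(recv ∨ ¬error) = {s2, s3, s5, s6, s7, s8}
Sat(EX (recv ∨ ¬error)) = {s : some successor in {s2, s3, s5, s6, s7, s8}} = {s1, s2, s4, s5, s6, s7, s8}
Sat(¬crit ∧ (EX (recv ∨ ¬error))) = {s4, s5, s8}
EF (¬crit ∧ (EX (recv ∨ ¬error))): least fixpoint, start Z0 = {s4, s5, s8}, add states with some successor in Z. Z1 = {s3, s4, s5, s7, s8}; Z2 = {s3, s4, s5, s6, s7, s8}; fixed.
Sat(EF (¬crit ∧ (EX (recv ∨ ¬error)))) = {s3, s4, s5, s6, s7, s8}
s5 ∈ Sat(EF (¬crit ∧ (EX (recv ∨ ¬error)))) = {s3, s4, s5, s6, s7, s8}, so the formula holds at s5.

Yes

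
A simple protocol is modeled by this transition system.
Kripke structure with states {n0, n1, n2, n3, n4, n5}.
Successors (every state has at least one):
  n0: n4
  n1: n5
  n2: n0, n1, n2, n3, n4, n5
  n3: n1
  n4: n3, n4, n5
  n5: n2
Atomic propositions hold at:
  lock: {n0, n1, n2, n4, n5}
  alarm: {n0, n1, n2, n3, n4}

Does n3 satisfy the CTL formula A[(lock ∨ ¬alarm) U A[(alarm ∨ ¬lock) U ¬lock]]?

Yes

Sat(¬alarm) = {n5}
Sat(lock ∨ ¬alarm) = {n0, n1, n2, n4, n5}
Sat(¬lock) = {n3}
Sat(alarm ∨ ¬lock) = {n0, n1, n2, n3, n4}
A[(alarm ∨ ¬lock) U ¬lock]: least fixpoint, start Z0 = Sat(¬lock) = {n3}, add states in Sat(alarm ∨ ¬lock) with every successor in Z. Already a fixed point.
Sat(A[(alarm ∨ ¬lock) U ¬lock]) = {n3}
A[(lock ∨ ¬alarm) U A[(alarm ∨ ¬lock) U ¬lock]]: least fixpoint, start Z0 = Sat(A[(alarm ∨ ¬lock) U ¬lock]) = {n3}, add states in Sat(lock ∨ ¬alarm) with every successor in Z. Already a fixed point.
Sat(A[(lock ∨ ¬alarm) U A[(alarm ∨ ¬lock) U ¬lock]]) = {n3}
n3 ∈ Sat(A[(lock ∨ ¬alarm) U A[(alarm ∨ ¬lock) U ¬lock]]) = {n3}, so the formula holds at n3.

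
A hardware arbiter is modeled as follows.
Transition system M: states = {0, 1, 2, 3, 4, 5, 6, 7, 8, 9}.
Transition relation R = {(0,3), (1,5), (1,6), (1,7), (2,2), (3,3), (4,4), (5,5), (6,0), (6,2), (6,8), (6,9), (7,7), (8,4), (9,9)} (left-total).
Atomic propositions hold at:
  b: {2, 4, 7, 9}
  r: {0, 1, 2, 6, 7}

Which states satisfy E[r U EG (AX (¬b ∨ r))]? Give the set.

{0, 1, 2, 3, 5, 6, 7}

Sat(¬b) = {0, 1, 3, 5, 6, 8}
Sat(¬b ∨ r) = {0, 1, 2, 3, 5, 6, 7, 8}
Sat(AX (¬b ∨ r)) = {s : every successor in {0, 1, 2, 3, 5, 6, 7, 8}} = {0, 1, 2, 3, 5, 7}
EG (AX (¬b ∨ r)): greatest fixpoint, start Z0 = {0, 1, 2, 3, 5, 7}, keep only states in Sat with some successor in Z. Already a fixed point.
Sat(EG (AX (¬b ∨ r))) = {0, 1, 2, 3, 5, 7}
E[r U EG (AX (¬b ∨ r))]: least fixpoint, start Z0 = Sat(EG (AX (¬b ∨ r))) = {0, 1, 2, 3, 5, 7}, add states in Sat(r) with some successor in Z. Z1 = {0, 1, 2, 3, 5, 6, 7}; fixed.
Sat(E[r U EG (AX (¬b ∨ r))]) = {0, 1, 2, 3, 5, 6, 7}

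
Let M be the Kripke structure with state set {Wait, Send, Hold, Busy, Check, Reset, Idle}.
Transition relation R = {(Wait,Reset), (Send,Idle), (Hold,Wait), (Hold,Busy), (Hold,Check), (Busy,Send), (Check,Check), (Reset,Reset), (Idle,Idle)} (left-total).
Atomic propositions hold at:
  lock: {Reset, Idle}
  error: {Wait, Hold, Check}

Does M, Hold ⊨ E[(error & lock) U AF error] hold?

Yes

Sat(error & lock) = ∅
AF error: least fixpoint, start Z0 = {Wait, Hold, Check}, add states with every successor in Z. Already a fixed point.
Sat(AF error) = {Wait, Hold, Check}
E[(error & lock) U AF error]: least fixpoint, start Z0 = Sat(AF error) = {Wait, Hold, Check}, add states in Sat(error & lock) with some successor in Z. Already a fixed point.
Sat(E[(error & lock) U AF error]) = {Wait, Hold, Check}
Hold ∈ Sat(E[(error & lock) U AF error]) = {Wait, Hold, Check}, so the formula holds at Hold.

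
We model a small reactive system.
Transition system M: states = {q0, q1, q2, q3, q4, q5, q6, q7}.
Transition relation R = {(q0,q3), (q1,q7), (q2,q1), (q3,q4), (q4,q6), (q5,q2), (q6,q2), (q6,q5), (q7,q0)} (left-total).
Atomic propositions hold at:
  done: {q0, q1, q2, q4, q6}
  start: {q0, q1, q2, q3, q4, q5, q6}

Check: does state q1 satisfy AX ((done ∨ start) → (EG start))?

Sat(done ∨ start) = {q0, q1, q2, q3, q4, q5, q6}
EG start: greatest fixpoint, start Z0 = {q0, q1, q2, q3, q4, q5, q6}, keep only states in Sat with some successor in Z. Z1 = {q0, q2, q3, q4, q5, q6}; Z2 = {q0, q3, q4, q5, q6}; Z3 = {q0, q3, q4, q6}; Z4 = {q0, q3, q4}; Z5 = {q0, q3}; Z6 = {q0}; Z7 = ∅; fixed.
Sat(EG start) = ∅
Sat((done ∨ start) → (EG start)) = {q7}
Sat(AX ((done ∨ start) → (EG start))) = {s : every successor in {q7}} = {q1}
q1 ∈ Sat(AX ((done ∨ start) → (EG start))) = {q1}, so the formula holds at q1.

Yes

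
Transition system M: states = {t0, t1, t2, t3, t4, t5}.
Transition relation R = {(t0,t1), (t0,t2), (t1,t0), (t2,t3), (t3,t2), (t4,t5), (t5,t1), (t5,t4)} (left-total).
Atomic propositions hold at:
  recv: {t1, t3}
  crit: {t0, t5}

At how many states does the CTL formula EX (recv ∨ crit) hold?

5

Sat(recv ∨ crit) = {t0, t1, t3, t5}
Sat(EX (recv ∨ crit)) = {s : some successor in {t0, t1, t3, t5}} = {t0, t1, t2, t4, t5}
|Sat(EX (recv ∨ crit))| = |{t0, t1, t2, t4, t5}| = 5.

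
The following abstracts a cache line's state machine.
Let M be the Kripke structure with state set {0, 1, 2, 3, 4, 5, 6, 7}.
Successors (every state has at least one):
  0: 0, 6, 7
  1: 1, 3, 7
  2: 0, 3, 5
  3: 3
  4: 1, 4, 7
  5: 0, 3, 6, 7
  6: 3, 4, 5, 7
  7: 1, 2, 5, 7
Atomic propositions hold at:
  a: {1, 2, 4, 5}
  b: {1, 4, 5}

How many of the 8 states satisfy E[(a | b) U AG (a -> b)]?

5

Sat(a | b) = {1, 2, 4, 5}
Sat(a -> b) = {0, 1, 3, 4, 5, 6, 7}
AG (a -> b): greatest fixpoint, start Z0 = {0, 1, 3, 4, 5, 6, 7}, keep only states in Sat with every successor in Z. Z1 = {0, 1, 3, 4, 5, 6}; Z2 = {3}; fixed.
Sat(AG (a -> b)) = {3}
E[(a | b) U AG (a -> b)]: least fixpoint, start Z0 = Sat(AG (a -> b)) = {3}, add states in Sat(a | b) with some successor in Z. Z1 = {1, 2, 3, 5}; Z2 = {1, 2, 3, 4, 5}; fixed.
Sat(E[(a | b) U AG (a -> b)]) = {1, 2, 3, 4, 5}
|Sat(E[(a | b) U AG (a -> b)])| = |{1, 2, 3, 4, 5}| = 5.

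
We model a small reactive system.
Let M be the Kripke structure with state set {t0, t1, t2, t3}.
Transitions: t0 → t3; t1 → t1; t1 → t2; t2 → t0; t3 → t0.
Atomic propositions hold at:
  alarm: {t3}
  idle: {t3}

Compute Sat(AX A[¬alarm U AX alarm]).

{t2, t3}

Sat(¬alarm) = {t0, t1, t2}
Sat(AX alarm) = {s : every successor in {t3}} = {t0}
A[¬alarm U AX alarm]: least fixpoint, start Z0 = Sat(AX alarm) = {t0}, add states in Sat(¬alarm) with every successor in Z. Z1 = {t0, t2}; fixed.
Sat(A[¬alarm U AX alarm]) = {t0, t2}
Sat(AX A[¬alarm U AX alarm]) = {s : every successor in {t0, t2}} = {t2, t3}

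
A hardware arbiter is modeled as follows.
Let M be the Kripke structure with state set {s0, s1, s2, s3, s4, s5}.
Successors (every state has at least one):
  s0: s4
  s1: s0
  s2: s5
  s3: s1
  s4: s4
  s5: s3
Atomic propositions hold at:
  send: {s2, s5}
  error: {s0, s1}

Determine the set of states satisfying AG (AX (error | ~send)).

{s0, s1, s3, s4, s5}

Sat(~send) = {s0, s1, s3, s4}
Sat(error | ~send) = {s0, s1, s3, s4}
Sat(AX (error | ~send)) = {s : every successor in {s0, s1, s3, s4}} = {s0, s1, s3, s4, s5}
AG (AX (error | ~send)): greatest fixpoint, start Z0 = {s0, s1, s3, s4, s5}, keep only states in Sat with every successor in Z. Already a fixed point.
Sat(AG (AX (error | ~send))) = {s0, s1, s3, s4, s5}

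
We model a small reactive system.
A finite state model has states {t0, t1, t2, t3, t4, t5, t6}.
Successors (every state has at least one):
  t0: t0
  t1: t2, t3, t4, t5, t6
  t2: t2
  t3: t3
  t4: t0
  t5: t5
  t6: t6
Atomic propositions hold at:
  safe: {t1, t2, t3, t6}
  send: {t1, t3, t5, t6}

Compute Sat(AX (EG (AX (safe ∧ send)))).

Sat(safe ∧ send) = {t1, t3, t6}
Sat(AX (safe ∧ send)) = {s : every successor in {t1, t3, t6}} = {t3, t6}
EG (AX (safe ∧ send)): greatest fixpoint, start Z0 = {t3, t6}, keep only states in Sat with some successor in Z. Already a fixed point.
Sat(EG (AX (safe ∧ send))) = {t3, t6}
Sat(AX (EG (AX (safe ∧ send)))) = {s : every successor in {t3, t6}} = {t3, t6}

{t3, t6}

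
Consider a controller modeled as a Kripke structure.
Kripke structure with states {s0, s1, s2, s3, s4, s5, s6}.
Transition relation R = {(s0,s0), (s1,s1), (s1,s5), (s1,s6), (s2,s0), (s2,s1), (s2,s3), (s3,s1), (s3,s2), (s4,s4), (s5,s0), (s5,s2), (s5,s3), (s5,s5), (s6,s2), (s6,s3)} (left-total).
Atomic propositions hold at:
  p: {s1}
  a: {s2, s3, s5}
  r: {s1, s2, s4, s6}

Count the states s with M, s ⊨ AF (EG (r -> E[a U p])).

6

E[a U p]: least fixpoint, start Z0 = Sat(p) = {s1}, add states in Sat(a) with some successor in Z. Z1 = {s1, s2, s3}; Z2 = {s1, s2, s3, s5}; fixed.
Sat(E[a U p]) = {s1, s2, s3, s5}
Sat(r -> E[a U p]) = {s0, s1, s2, s3, s5}
EG (r -> E[a U p]): greatest fixpoint, start Z0 = {s0, s1, s2, s3, s5}, keep only states in Sat with some successor in Z. Already a fixed point.
Sat(EG (r -> E[a U p])) = {s0, s1, s2, s3, s5}
AF (EG (r -> E[a U p])): least fixpoint, start Z0 = {s0, s1, s2, s3, s5}, add states with every successor in Z. Z1 = {s0, s1, s2, s3, s5, s6}; fixed.
Sat(AF (EG (r -> E[a U p]))) = {s0, s1, s2, s3, s5, s6}
|Sat(AF (EG (r -> E[a U p])))| = |{s0, s1, s2, s3, s5, s6}| = 6.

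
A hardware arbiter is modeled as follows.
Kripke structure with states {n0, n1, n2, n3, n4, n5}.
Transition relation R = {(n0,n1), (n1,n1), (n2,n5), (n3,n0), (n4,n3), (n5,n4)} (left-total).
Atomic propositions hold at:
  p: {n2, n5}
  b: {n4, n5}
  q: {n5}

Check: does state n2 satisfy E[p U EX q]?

Sat(EX q) = {s : some successor in {n5}} = {n2}
E[p U EX q]: least fixpoint, start Z0 = Sat(EX q) = {n2}, add states in Sat(p) with some successor in Z. Already a fixed point.
Sat(E[p U EX q]) = {n2}
n2 ∈ Sat(E[p U EX q]) = {n2}, so the formula holds at n2.

Yes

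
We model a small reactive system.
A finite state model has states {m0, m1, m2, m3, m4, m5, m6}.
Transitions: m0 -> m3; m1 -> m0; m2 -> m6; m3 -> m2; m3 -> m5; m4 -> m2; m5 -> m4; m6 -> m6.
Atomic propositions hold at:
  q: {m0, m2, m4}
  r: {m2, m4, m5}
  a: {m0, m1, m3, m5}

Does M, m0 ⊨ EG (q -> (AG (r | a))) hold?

No

Sat(r | a) = {m0, m1, m2, m3, m4, m5}
AG (r | a): greatest fixpoint, start Z0 = {m0, m1, m2, m3, m4, m5}, keep only states in Sat with every successor in Z. Z1 = {m0, m1, m3, m4, m5}; Z2 = {m0, m1, m5}; Z3 = {m1}; Z4 = ∅; fixed.
Sat(AG (r | a)) = ∅
Sat(q -> (AG (r | a))) = {m1, m3, m5, m6}
EG (q -> (AG (r | a))): greatest fixpoint, start Z0 = {m1, m3, m5, m6}, keep only states in Sat with some successor in Z. Z1 = {m3, m6}; Z2 = {m6}; fixed.
Sat(EG (q -> (AG (r | a)))) = {m6}
m0 ∉ Sat(EG (q -> (AG (r | a)))) = {m6}, so the formula does not hold at m0.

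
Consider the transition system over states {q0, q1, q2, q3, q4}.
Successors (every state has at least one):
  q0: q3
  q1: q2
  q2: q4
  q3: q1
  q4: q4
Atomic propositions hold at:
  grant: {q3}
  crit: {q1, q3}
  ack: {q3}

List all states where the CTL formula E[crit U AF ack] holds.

AF ack: least fixpoint, start Z0 = {q3}, add states with every successor in Z. Z1 = {q0, q3}; fixed.
Sat(AF ack) = {q0, q3}
E[crit U AF ack]: least fixpoint, start Z0 = Sat(AF ack) = {q0, q3}, add states in Sat(crit) with some successor in Z. Already a fixed point.
Sat(E[crit U AF ack]) = {q0, q3}

{q0, q3}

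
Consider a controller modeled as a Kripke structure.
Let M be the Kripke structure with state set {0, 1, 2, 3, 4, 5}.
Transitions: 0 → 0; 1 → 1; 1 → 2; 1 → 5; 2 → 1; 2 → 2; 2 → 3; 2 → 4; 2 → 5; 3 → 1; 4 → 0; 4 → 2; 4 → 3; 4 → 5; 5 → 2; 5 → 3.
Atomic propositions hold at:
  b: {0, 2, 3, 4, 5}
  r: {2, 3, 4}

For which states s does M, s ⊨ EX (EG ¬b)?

{1, 2, 3}

Sat(¬b) = {1}
EG ¬b: greatest fixpoint, start Z0 = {1}, keep only states in Sat with some successor in Z. Already a fixed point.
Sat(EG ¬b) = {1}
Sat(EX (EG ¬b)) = {s : some successor in {1}} = {1, 2, 3}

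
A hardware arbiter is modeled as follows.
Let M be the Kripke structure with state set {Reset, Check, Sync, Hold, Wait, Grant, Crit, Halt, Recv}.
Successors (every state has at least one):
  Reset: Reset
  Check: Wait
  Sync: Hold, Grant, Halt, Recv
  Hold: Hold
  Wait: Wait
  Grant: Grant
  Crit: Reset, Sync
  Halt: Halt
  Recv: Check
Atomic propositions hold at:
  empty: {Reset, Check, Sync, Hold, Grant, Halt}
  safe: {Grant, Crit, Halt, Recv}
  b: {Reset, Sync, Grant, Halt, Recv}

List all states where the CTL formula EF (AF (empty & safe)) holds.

{Sync, Grant, Crit, Halt}

Sat(empty & safe) = {Grant, Halt}
AF (empty & safe): least fixpoint, start Z0 = {Grant, Halt}, add states with every successor in Z. Already a fixed point.
Sat(AF (empty & safe)) = {Grant, Halt}
EF (AF (empty & safe)): least fixpoint, start Z0 = {Grant, Halt}, add states with some successor in Z. Z1 = {Sync, Grant, Halt}; Z2 = {Sync, Grant, Crit, Halt}; fixed.
Sat(EF (AF (empty & safe))) = {Sync, Grant, Crit, Halt}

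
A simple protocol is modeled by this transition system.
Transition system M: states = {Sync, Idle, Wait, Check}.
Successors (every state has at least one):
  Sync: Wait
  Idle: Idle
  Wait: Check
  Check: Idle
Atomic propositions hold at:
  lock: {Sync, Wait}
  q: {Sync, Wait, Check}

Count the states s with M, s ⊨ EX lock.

Sat(EX lock) = {s : some successor in {Sync, Wait}} = {Sync}
|Sat(EX lock)| = |{Sync}| = 1.

1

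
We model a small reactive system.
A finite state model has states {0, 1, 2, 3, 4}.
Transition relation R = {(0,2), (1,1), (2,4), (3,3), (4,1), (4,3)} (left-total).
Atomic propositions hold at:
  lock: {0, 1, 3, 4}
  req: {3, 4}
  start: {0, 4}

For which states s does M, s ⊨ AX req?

{2, 3}

Sat(AX req) = {s : every successor in {3, 4}} = {2, 3}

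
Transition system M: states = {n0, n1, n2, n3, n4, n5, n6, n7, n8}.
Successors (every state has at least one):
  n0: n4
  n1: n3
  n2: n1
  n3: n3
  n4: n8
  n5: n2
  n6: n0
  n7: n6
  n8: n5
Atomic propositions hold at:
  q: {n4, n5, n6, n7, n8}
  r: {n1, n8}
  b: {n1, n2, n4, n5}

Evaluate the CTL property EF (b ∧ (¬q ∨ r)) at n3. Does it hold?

No

Sat(¬q) = {n0, n1, n2, n3}
Sat(¬q ∨ r) = {n0, n1, n2, n3, n8}
Sat(b ∧ (¬q ∨ r)) = {n1, n2}
EF (b ∧ (¬q ∨ r)): least fixpoint, start Z0 = {n1, n2}, add states with some successor in Z. Z1 = {n1, n2, n5}; Z2 = {n1, n2, n5, n8}; Z3 = {n1, n2, n4, n5, n8}; Z4 = {n0, n1, n2, n4, n5, n8}; Z5 = {n0, n1, n2, n4, n5, n6, n8}; Z6 = {n0, n1, n2, n4, n5, n6, n7, n8}; fixed.
Sat(EF (b ∧ (¬q ∨ r))) = {n0, n1, n2, n4, n5, n6, n7, n8}
n3 ∉ Sat(EF (b ∧ (¬q ∨ r))) = {n0, n1, n2, n4, n5, n6, n7, n8}, so the formula does not hold at n3.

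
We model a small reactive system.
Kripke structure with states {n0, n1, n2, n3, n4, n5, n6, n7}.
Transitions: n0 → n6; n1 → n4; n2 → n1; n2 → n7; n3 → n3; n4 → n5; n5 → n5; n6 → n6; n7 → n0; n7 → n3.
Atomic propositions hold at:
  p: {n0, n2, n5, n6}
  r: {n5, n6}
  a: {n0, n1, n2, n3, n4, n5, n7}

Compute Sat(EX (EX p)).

{n0, n1, n2, n4, n5, n6, n7}

Sat(EX p) = {s : some successor in {n0, n2, n5, n6}} = {n0, n4, n5, n6, n7}
Sat(EX (EX p)) = {s : some successor in {n0, n4, n5, n6, n7}} = {n0, n1, n2, n4, n5, n6, n7}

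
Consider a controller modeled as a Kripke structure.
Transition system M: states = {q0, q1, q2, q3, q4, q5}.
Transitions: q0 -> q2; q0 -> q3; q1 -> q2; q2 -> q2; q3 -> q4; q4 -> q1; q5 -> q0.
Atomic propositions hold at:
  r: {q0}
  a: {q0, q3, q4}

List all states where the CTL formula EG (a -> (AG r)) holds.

AG r: greatest fixpoint, start Z0 = {q0}, keep only states in Sat with every successor in Z. Z1 = ∅; fixed.
Sat(AG r) = ∅
Sat(a -> (AG r)) = {q1, q2, q5}
EG (a -> (AG r)): greatest fixpoint, start Z0 = {q1, q2, q5}, keep only states in Sat with some successor in Z. Z1 = {q1, q2}; fixed.
Sat(EG (a -> (AG r))) = {q1, q2}

{q1, q2}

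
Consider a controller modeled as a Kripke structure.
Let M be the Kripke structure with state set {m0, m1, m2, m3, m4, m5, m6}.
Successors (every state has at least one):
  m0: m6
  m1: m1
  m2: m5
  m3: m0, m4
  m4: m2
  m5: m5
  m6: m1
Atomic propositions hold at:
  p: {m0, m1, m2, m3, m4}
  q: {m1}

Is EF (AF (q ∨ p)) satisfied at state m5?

Sat(q ∨ p) = {m0, m1, m2, m3, m4}
AF (q ∨ p): least fixpoint, start Z0 = {m0, m1, m2, m3, m4}, add states with every successor in Z. Z1 = {m0, m1, m2, m3, m4, m6}; fixed.
Sat(AF (q ∨ p)) = {m0, m1, m2, m3, m4, m6}
EF (AF (q ∨ p)): least fixpoint, start Z0 = {m0, m1, m2, m3, m4, m6}, add states with some successor in Z. Already a fixed point.
Sat(EF (AF (q ∨ p))) = {m0, m1, m2, m3, m4, m6}
m5 ∉ Sat(EF (AF (q ∨ p))) = {m0, m1, m2, m3, m4, m6}, so the formula does not hold at m5.

No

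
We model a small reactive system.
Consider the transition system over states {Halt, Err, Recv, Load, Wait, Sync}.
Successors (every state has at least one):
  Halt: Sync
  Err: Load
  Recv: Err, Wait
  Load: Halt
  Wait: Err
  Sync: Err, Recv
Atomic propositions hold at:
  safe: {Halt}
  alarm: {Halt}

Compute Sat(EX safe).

Sat(EX safe) = {s : some successor in {Halt}} = {Load}

{Load}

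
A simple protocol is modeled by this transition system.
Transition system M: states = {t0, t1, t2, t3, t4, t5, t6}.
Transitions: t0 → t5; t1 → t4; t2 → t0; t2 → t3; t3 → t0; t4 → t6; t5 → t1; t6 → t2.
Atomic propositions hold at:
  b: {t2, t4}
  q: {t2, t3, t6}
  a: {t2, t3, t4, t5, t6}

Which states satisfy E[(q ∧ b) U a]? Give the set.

Sat(q ∧ b) = {t2}
E[(q ∧ b) U a]: least fixpoint, start Z0 = Sat(a) = {t2, t3, t4, t5, t6}, add states in Sat(q ∧ b) with some successor in Z. Already a fixed point.
Sat(E[(q ∧ b) U a]) = {t2, t3, t4, t5, t6}

{t2, t3, t4, t5, t6}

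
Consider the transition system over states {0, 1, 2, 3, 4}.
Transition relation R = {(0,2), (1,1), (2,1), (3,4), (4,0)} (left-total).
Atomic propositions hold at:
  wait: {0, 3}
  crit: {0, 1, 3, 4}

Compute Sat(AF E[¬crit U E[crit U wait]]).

{0, 3, 4}

Sat(¬crit) = {2}
E[crit U wait]: least fixpoint, start Z0 = Sat(wait) = {0, 3}, add states in Sat(crit) with some successor in Z. Z1 = {0, 3, 4}; fixed.
Sat(E[crit U wait]) = {0, 3, 4}
E[¬crit U E[crit U wait]]: least fixpoint, start Z0 = Sat(E[crit U wait]) = {0, 3, 4}, add states in Sat(¬crit) with some successor in Z. Already a fixed point.
Sat(E[¬crit U E[crit U wait]]) = {0, 3, 4}
AF E[¬crit U E[crit U wait]]: least fixpoint, start Z0 = {0, 3, 4}, add states with every successor in Z. Already a fixed point.
Sat(AF E[¬crit U E[crit U wait]]) = {0, 3, 4}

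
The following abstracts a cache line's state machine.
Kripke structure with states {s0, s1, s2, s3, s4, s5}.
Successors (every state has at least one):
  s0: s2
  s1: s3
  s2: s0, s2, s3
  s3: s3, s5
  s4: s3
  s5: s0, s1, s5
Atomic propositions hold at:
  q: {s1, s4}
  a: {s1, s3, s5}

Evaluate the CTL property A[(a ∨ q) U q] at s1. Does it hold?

Sat(a ∨ q) = {s1, s3, s4, s5}
A[(a ∨ q) U q]: least fixpoint, start Z0 = Sat(q) = {s1, s4}, add states in Sat(a ∨ q) with every successor in Z. Already a fixed point.
Sat(A[(a ∨ q) U q]) = {s1, s4}
s1 ∈ Sat(A[(a ∨ q) U q]) = {s1, s4}, so the formula holds at s1.

Yes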